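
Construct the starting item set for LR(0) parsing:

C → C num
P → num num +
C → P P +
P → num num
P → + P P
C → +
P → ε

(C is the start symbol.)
{ [C → . +], [C → . C num], [C → . P P +], [C' → . C], [P → . + P P], [P → . num num +], [P → . num num], [P → .] }

First, augment the grammar with C' → C
I₀ = CLOSURE({ [C' → . C] }):
  [C' → . C] has the dot before C: add [C → . C num], [C → . P P +], [C → . +]
  [C → . P P +] has the dot before P: add [P → . num num +], [P → . num num], [P → . + P P], [P → .]
No further items can be added.

I₀ = { [C → . +], [C → . C num], [C → . P P +], [C' → . C], [P → . + P P], [P → . num num +], [P → . num num], [P → .] }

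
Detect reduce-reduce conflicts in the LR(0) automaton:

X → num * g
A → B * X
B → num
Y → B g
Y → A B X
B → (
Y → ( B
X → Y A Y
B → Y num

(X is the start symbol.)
Yes — I11: [B → Y num .] vs [B → num .]

Augment with X' → X and build the canonical LR(0) collection (I0 = CLOSURE({[X' → . X]}), then GOTO on every symbol after a dot until no new states appear). It has 21 states:
  I0: { [A → . B * X], [B → . (], [B → . Y num], [B → . num], [X → . Y A Y], [X → . num * g], [X' → . X], [Y → . ( B], [Y → . A B X], [Y → . B g] }  — shift
  I1: { [A → . B * X], [B → ( .], [B → . (], [B → . Y num], [B → . num], [Y → ( . B], [Y → . ( B], [Y → . A B X], [Y → . B g] }  — shift, reduce
  I2: { [A → . B * X], [B → . (], [B → . Y num], [B → . num], [Y → . ( B], [Y → . A B X], [Y → . B g], [Y → A . B X] }  — shift
  I3: { [A → B . * X], [Y → B . g] }  — shift
  I4: { [X' → X .] }  — accept
  I5: { [A → . B * X], [B → . (], [B → . Y num], [B → . num], [B → Y . num], [X → Y . A Y], [Y → . ( B], [Y → . A B X], [Y → . B g] }  — shift
  I6: { [B → num .], [X → num . * g] }  — shift, reduce
  I7: { [X → num * . g] }  — shift
  I8: { [X → num * g .] }  — reduce
  I9: { [A → . B * X], [B → . (], [B → . Y num], [B → . num], [X → Y A . Y], [Y → . ( B], [Y → . A B X], [Y → . B g], [Y → A . B X] }  — shift
  I10: { [B → Y . num] }  — shift
  I11: { [B → Y num .], [B → num .] }  — 2 reduces
  I12: { [B → Y num .] }  — reduce
  I13: { [A → . B * X], [A → B . * X], [B → . (], [B → . Y num], [B → . num], [X → . Y A Y], [X → . num * g], [Y → . ( B], [Y → . A B X], [Y → . B g], [Y → A B . X], [Y → B . g] }  — shift
  I14: { [B → Y . num], [X → Y A Y .] }  — shift, reduce
  I15: { [B → num .] }  — reduce
  I16: { [A → . B * X], [A → B * . X], [B → . (], [B → . Y num], [B → . num], [X → . Y A Y], [X → . num * g], [Y → . ( B], [Y → . A B X], [Y → . B g] }  — shift
  I17: { [Y → A B X .] }  — reduce
  I18: { [Y → B g .] }  — reduce
  I19: { [A → B * X .] }  — reduce
  I20: { [A → B . * X], [Y → ( B .], [Y → B . g] }  — shift, reduce

I11 contains complete items [B → Y num .], [B → num .] — reduce-reduce conflict.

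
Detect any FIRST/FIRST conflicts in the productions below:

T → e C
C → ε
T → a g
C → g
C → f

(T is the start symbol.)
A FIRST/FIRST conflict occurs when two productions N → α and N → β for the same non-terminal have FIRST(α) ∩ FIRST(β) ≠ ∅ (with ε ∈ FIRST of a nullable right-hand side, so two nullable alternatives also conflict).

Productions for T:
  T → e C: FIRST = { 'e' }
  T → a g: FIRST = { 'a' }
Productions for C:
  C → ε: FIRST = { ε }
  C → g: FIRST = { 'g' }
  C → f: FIRST = { 'f' }

All alternatives of each non-terminal have pairwise disjoint FIRST sets.

Answer: No FIRST/FIRST conflicts.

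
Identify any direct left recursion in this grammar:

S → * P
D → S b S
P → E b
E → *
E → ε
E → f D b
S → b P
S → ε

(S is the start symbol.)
No direct left recursion

Direct left recursion occurs when N → N α for some non-terminal N (the right-hand side begins with the left-hand side itself).

S → * P: starts with '*'
D → S b S: starts with S
P → E b: starts with E
E → *: starts with '*'
E → ε: starts with ε
E → f D b: starts with f
S → b P: starts with b
S → ε: starts with ε

No direct left recursion found.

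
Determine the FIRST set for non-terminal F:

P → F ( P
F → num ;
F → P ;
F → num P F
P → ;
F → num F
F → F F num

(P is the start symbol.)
FIRST sets of the other non-terminals involved (by the same procedure, iterated to a fixed point):
  FIRST(P) = { ';', 'num' }

From F → num ;:
  - num is a terminal: add 'num' and stop
From F → P ;:
  - P is a non-terminal: add FIRST(P) \ {ε} = { ';', 'num' }
    P is not nullable, so stop
From F → num P F:
  - num is a terminal: add 'num' and stop
From F → num F:
  - num is a terminal: add 'num' and stop
From F → F F num:
  - F is the symbol being defined: contributes nothing new
    F is not nullable, so stop

Collecting: FIRST(F) = { ';', 'num' }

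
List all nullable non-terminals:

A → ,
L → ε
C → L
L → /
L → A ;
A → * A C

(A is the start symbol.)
{ 'C', 'L' }

ε-productions: L → ε
So L is immediately nullable.
C → L: every symbol on the right is nullable, so C is nullable too.
No further non-terminal can be added: every production for the remaining non-terminals contains a terminal or a non-nullable non-terminal.
Nullable = { 'C', 'L' }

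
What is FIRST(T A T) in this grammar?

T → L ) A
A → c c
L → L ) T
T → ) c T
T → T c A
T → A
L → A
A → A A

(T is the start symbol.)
FIRST sets of the non-terminals involved (from the grammar, by fixed-point iteration):
  FIRST(T) = { ')', 'c' }

To compute FIRST(T A T), process the symbols left to right:
Symbol T is a non-terminal. Add FIRST(T) \ {ε} = { ')', 'c' }
T is not nullable (ε ∉ FIRST(T)), so stop here.
FIRST(T A T) = { ')', 'c' }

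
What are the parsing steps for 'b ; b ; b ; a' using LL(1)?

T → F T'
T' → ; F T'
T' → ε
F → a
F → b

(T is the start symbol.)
LL(1) parsing maintains a stack (initially the start symbol over $) and the input. At each step: if the stack top is a terminal, match it against the current input token; if it is a non-terminal N, replace it with the RHS of M[N, lookahead] (the unique production whose predict set contains the lookahead).

Stack is shown with the top on the left.

Stack     Input            Action
---------------------------------
T $       b ; b ; b ; a $  output T → F T'
F T' $    b ; b ; b ; a $  output F → b
b T' $    b ; b ; b ; a $  match 'b'
T' $      ; b ; b ; a $    output T' → ; F T'
; F T' $  ; b ; b ; a $    match ';'
F T' $    b ; b ; a $      output F → b
b T' $    b ; b ; a $      match 'b'
T' $      ; b ; a $        output T' → ; F T'
; F T' $  ; b ; a $        match ';'
F T' $    b ; a $          output F → b
b T' $    b ; a $          match 'b'
T' $      ; a $            output T' → ; F T'
; F T' $  ; a $            match ';'
F T' $    a $              output F → a
a T' $    a $              match 'a'
T' $      $                output T' → ε
$         $                accept

The string is accepted.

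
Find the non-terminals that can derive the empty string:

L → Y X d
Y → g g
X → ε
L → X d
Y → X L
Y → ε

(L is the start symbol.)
{ 'X', 'Y' }

ε-productions: X → ε, Y → ε
So X, Y are immediately nullable.
No further non-terminal can be added: every production for the remaining non-terminals contains a terminal or a non-nullable non-terminal.
Nullable = { 'X', 'Y' }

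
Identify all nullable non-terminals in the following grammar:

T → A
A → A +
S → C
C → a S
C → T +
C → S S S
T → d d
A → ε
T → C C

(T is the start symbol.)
{ 'A', 'T' }

A non-terminal is nullable if it can derive ε (the empty string): either it has an ε-production, or it has a production whose right-hand side consists entirely of nullable non-terminals.

ε-productions: A → ε
So A is immediately nullable.
T → A: every symbol on the right is nullable, so T is nullable too.
No further non-terminal can be added: every production for the remaining non-terminals contains a terminal or a non-nullable non-terminal.
Nullable = { 'A', 'T' }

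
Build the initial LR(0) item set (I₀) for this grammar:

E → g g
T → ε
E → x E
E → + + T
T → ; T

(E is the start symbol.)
First, augment the grammar with E' → E
I₀ = CLOSURE({ [E' → . E] }):
  [E' → . E] has the dot before E: add [E → . g g], [E → . x E], [E → . + + T]
No further items can be added.

I₀ = { [E → . + + T], [E → . g g], [E → . x E], [E' → . E] }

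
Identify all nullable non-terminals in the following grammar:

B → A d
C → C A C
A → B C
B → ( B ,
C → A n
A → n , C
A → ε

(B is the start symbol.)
ε-productions: A → ε
So A is immediately nullable.
No further non-terminal can be added: every production for the remaining non-terminals contains a terminal or a non-nullable non-terminal.
Nullable = { 'A' }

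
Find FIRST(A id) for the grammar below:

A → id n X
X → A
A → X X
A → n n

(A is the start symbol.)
FIRST sets of the non-terminals involved (from the grammar, by fixed-point iteration):
  FIRST(A) = { 'id', 'n' }

To compute FIRST(A id), process the symbols left to right:
Symbol A is a non-terminal. Add FIRST(A) \ {ε} = { 'id', 'n' }
A is not nullable (ε ∉ FIRST(A)), so stop here.
FIRST(A id) = { 'id', 'n' }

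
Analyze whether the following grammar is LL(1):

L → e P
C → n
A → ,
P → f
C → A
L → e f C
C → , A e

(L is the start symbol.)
Relevant sets:
  FIRST(A) = { ',' }

For L:
  PREDICT(L → e P) = { 'e' }
  PREDICT(L → e f C) = { 'e' }
For C:
  PREDICT(C → n) = { 'n' }
  PREDICT(C → A) = { ',' }
  PREDICT(C → ',' A e) = { ',' }
A, P have a single production, so nothing to check there.

Conflict found: Predict set conflict for L: { 'e' }
The grammar is NOT LL(1).

Answer: No. Predict set conflict for L: { 'e' }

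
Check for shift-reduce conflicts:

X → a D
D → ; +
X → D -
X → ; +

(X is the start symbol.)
Augment with X' → X and build the canonical LR(0) collection (I0 = CLOSURE({[X' → . X]}), then GOTO on every symbol after a dot until no new states appear). It has 10 states:
  I0: { [D → . ; +], [X → . ; +], [X → . D -], [X → . a D], [X' → . X] }  — shift
  I1: { [D → ; . +], [X → ; . +] }  — shift
  I2: { [X → D . -] }  — shift
  I3: { [X' → X .] }  — accept
  I4: { [D → . ; +], [X → a . D] }  — shift
  I5: { [D → ; . +] }  — shift
  I6: { [X → a D .] }  — reduce
  I7: { [D → ; + .] }  — reduce
  I8: { [X → D - .] }  — reduce
  I9: { [D → ; + .], [X → ; + .] }  — 2 reduces

No state contains both a complete item and a shift item.

Answer: No shift-reduce conflicts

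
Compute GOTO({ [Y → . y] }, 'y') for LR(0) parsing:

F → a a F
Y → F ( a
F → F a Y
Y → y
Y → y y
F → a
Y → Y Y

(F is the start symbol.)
GOTO(I, 'y') = CLOSURE({ [A → αX.β] : [A → α.Xβ] ∈ I, X = 'y' })

Items with dot before 'y', with the dot advanced:
  [Y → . y] → [Y → y .]
Closure adds nothing (no advanced item has the dot before a non-terminal).

GOTO = { [Y → y .] }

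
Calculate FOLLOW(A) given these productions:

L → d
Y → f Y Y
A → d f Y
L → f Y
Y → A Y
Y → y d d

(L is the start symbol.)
To compute FOLLOW(A), find every occurrence of A on a right-hand side N → α A β: add FIRST(β) \ {ε}, and if β is empty or nullable also add FOLLOW(N). Iterate to a fixed point.

In Y → A Y: A is followed by Y, add FIRST(Y) \ {ε} = { 'd', 'f', 'y' }

Taking the union: FOLLOW(A) = { 'd', 'f', 'y' }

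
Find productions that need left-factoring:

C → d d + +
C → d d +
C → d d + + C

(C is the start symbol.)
Yes, C has productions with common prefix 'd d +'

Left-factoring is needed when two productions for the same non-terminal
share a common prefix on the right-hand side.

Productions for C:
  C → d d + +
  C → d d +
  C → d d + + C

Found common prefix 'd d +' in productions for C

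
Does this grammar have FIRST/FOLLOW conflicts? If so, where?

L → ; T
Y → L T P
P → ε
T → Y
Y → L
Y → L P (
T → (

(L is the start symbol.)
No FIRST/FOLLOW conflicts.

Nullable non-terminals: P.
P has a nullable alternative but only one production, so nothing to check.

L, T, Y have no nullable alternative, so no FIRST/FOLLOW check is needed there.

No FIRST/FOLLOW conflicts found.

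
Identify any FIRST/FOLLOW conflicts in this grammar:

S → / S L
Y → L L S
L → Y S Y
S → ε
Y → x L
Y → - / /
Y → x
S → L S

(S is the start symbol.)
A FIRST/FOLLOW conflict occurs when a non-terminal N has a nullable alternative N → β (β ⇒* ε) and another alternative N → α with FIRST(α) ∩ FOLLOW(N) ≠ ∅: on such a lookahead the parser cannot decide between expanding α and letting N vanish via β.

Nullable non-terminals: S.
FIRST sets used below: FIRST(L) = { '-', 'x' }

S: nullable alternative(s) S → ε; FOLLOW(S) = { $, '-', '/', 'x' }
  S → / S L: FIRST \ {ε} = { '/' } — overlaps FOLLOW(S) on { '/' }: CONFLICT
  S → ε: FIRST \ {ε} = { } — this is the only nullable alternative, skip
  S → L S: FIRST \ {ε} = { '-', 'x' } — overlaps FOLLOW(S) on { '-', 'x' }: CONFLICT

L, Y have no nullable alternative, so no FIRST/FOLLOW check is needed there.

So the grammar has 2 FIRST/FOLLOW conflicts (marked CONFLICT above).

Answer: Yes. S → '/' S L with FOLLOW(S) on { '/' }; S → L S with FOLLOW(S) on { '-', 'x' }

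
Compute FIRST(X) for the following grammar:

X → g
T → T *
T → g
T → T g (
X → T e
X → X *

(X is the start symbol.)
{ 'g' }

To compute FIRST(X), examine every production with X on the left-hand side, reading each right-hand side left to right until a non-nullable symbol is reached.

FIRST sets of the other non-terminals involved (by the same procedure, iterated to a fixed point):
  FIRST(T) = { 'g' }

From X → g:
  - g is a terminal: add 'g' and stop
From X → T e:
  - T is a non-terminal: add FIRST(T) \ {ε} = { 'g' }
    T is not nullable, so stop
From X → X *:
  - X is the symbol being defined: contributes nothing new
    X is not nullable, so stop

Collecting: FIRST(X) = { 'g' }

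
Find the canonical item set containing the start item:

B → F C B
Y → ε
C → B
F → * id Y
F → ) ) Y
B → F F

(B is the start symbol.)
{ [B → . F C B], [B → . F F], [B' → . B], [F → . ) ) Y], [F → . * id Y] }

First, augment the grammar with B' → B
I₀ = CLOSURE({ [B' → . B] }):
  [B' → . B] has the dot before B: add [B → . F C B], [B → . F F]
  [B → . F C B] has the dot before F: add [F → . * id Y], [F → . ) ) Y]
No further items can be added.

I₀ = { [B → . F C B], [B → . F F], [B' → . B], [F → . ) ) Y], [F → . * id Y] }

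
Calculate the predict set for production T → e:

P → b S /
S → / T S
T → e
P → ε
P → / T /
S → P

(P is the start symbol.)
{ 'e' }

PREDICT(T → e) = (FIRST(RHS) \ {ε}) ∪ (FOLLOW(T) if ε ∈ FIRST(RHS), i.e. RHS ⇒* ε)
FIRST(e) = { 'e' }
ε ∉ FIRST(e), so FOLLOW(T) is not added.
PREDICT(T → e) = { 'e' }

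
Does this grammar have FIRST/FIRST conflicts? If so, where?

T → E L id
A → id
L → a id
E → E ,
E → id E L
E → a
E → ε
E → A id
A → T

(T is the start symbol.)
A FIRST/FIRST conflict occurs when two productions N → α and N → β for the same non-terminal have FIRST(α) ∩ FIRST(β) ≠ ∅ (with ε ∈ FIRST of a nullable right-hand side, so two nullable alternatives also conflict).

FIRST sets of the non-terminals at (or reachable through a nullable prefix from) the front of some alternative:
  FIRST(T) = { ',', 'a', 'id' }
  FIRST(E) = { ',', 'a', 'id', ε }
  FIRST(A) = { ',', 'a', 'id' }

Productions for A:
  A → id: FIRST = { 'id' }
  A → T: FIRST = { ',', 'a', 'id' }
Productions for E:
  E → E ,: FIRST = { ',', 'a', 'id' }
  E → id E L: FIRST = { 'id' }
  E → a: FIRST = { 'a' }
  E → ε: FIRST = { ε }
  E → A id: FIRST = { ',', 'a', 'id' }
T, L have only one production, so no FIRST/FIRST conflict is possible there.

Conflict for A: A → id and A → T
  Overlap: { 'id' }
Conflict for E: E → E , and E → id E L
  Overlap: { 'id' }
Conflict for E: E → E , and E → a
  Overlap: { 'a' }
Conflict for E: E → E , and E → A id
  Overlap: { ',', 'a', 'id' }
Conflict for E: E → id E L and E → A id
  Overlap: { 'id' }
Conflict for E: E → a and E → A id
  Overlap: { 'a' }

Answer: Yes. A → id / A → T on { 'id' }; E → E ',' / E → id E L on { 'id' }; E → E ',' / E → a on { 'a' }; E → E ',' / E → A id on { ',', 'a', 'id' }; E → id E L / E → A id on { 'id' }; E → a / E → A id on { 'a' }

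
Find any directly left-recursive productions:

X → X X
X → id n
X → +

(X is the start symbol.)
X → X X: LEFT RECURSIVE (starts with X)
X → id n: starts with id
X → +: starts with '+'

The grammar has direct left recursion on: X.

Answer: Yes, X is left-recursive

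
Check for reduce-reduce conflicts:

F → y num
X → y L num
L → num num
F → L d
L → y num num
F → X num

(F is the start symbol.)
Yes — I11: [L → num num .] vs [L → y num num .]

A reduce-reduce conflict occurs when an LR(0) state has two complete items [A → α .] and [B → β .] — both call for a reduction, and with no lookahead the parser cannot choose between them.

Augment with F' → F and build the canonical LR(0) collection (I0 = CLOSURE({[F' → . F]}), then GOTO on every symbol after a dot until no new states appear). It has 16 states:
  I0: { [F → . L d], [F → . X num], [F → . y num], [F' → . F], [L → . num num], [L → . y num num], [X → . y L num] }  — shift
  I1: { [F' → F .] }  — accept
  I2: { [F → L . d] }  — shift
  I3: { [F → X . num] }  — shift
  I4: { [L → num . num] }  — shift
  I5: { [F → y . num], [L → . num num], [L → . y num num], [L → y . num num], [X → y . L num] }  — shift
  I6: { [X → y L . num] }  — shift
  I7: { [F → y num .], [L → num . num], [L → y num . num] }  — shift, reduce
  I8: { [L → y . num num] }  — shift
  I9: { [L → y num . num] }  — shift
  I10: { [L → y num num .] }  — reduce
  I11: { [L → num num .], [L → y num num .] }  — 2 reduces
  I12: { [X → y L num .] }  — reduce
  I13: { [L → num num .] }  — reduce
  I14: { [F → X num .] }  — reduce
  I15: { [F → L d .] }  — reduce

I11 contains complete items [L → num num .], [L → y num num .] — reduce-reduce conflict.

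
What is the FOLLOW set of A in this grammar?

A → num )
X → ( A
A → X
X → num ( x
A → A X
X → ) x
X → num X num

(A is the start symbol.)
{ $, '(', ')', 'num' }

A is the start symbol, so $ ∈ FOLLOW(A).
In X → ( A: A is at the end, add FOLLOW(X)
In A → A X: A is followed by X, add FIRST(X) \ {ε} = { '(', ')', 'num' }

The FOLLOW sets referred to above (computed the same way, to a fixed point):
  FOLLOW(X) = { $, '(', ')', 'num' }

Taking the union: FOLLOW(A) = { $, '(', ')', 'num' }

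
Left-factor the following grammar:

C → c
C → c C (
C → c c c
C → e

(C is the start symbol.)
C → c C'
C' → ε
C' → C (
C' → c c
C → e

Left-factoring transforms A → αβ₁ | αβ₂ into A → αA' and A' → β₁ | β₂
(α is the longest common prefix among the alternatives). Repeat until
no nonterminal has two alternatives with a common prefix.

Round 1: C has alternatives sharing prefix 'c'. Introduce C': C → c C'
  Add: C' → ε
  Add: C' → C (
  Add: C' → c c

No remaining common prefixes — done.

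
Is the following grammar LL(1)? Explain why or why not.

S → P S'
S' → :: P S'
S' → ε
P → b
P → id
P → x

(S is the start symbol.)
Yes, the grammar is LL(1).

Relevant sets:
  FOLLOW(S') = { $ }

For S':
  PREDICT(S' → :: P S') = { '::' }
  PREDICT(S' → ε) = { $ }
For P:
  PREDICT(P → b) = { 'b' }
  PREDICT(P → id) = { 'id' }
  PREDICT(P → x) = { 'x' }
S has a single production, so nothing to check there.

All predict sets are disjoint. The grammar IS LL(1).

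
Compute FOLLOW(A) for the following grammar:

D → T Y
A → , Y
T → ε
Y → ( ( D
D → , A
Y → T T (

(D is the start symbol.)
To compute FOLLOW(A), find every occurrence of A on a right-hand side N → α A β: add FIRST(β) \ {ε}, and if β is empty or nullable also add FOLLOW(N). Iterate to a fixed point.

In D → , A: A is at the end, add FOLLOW(D)

The FOLLOW sets referred to above (computed the same way, to a fixed point):
  FOLLOW(D) = { $ }

Taking the union: FOLLOW(A) = { $ }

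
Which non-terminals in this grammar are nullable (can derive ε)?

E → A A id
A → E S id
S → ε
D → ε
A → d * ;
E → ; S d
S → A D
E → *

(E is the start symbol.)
ε-productions: S → ε, D → ε
So S, D are immediately nullable.
No further non-terminal can be added: every production for the remaining non-terminals contains a terminal or a non-nullable non-terminal.
Nullable = { 'D', 'S' }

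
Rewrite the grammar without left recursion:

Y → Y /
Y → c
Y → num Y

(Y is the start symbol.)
Y → c Y'
Y → num Y Y'
Y' → / Y'
Y' → ε

Y is directly left-recursive. The standard transformation for
  A → A α₁ | ... | A α_m | β₁ | ... | β_n
is
  A  → β₁ A' | ... | β_n A'
  A' → α₁ A' | ... | α_m A' | ε

Y → c becomes Y → c Y'
Y → num Y becomes Y → num Y Y'
Y → Y / becomes Y' → / Y'
Add Y' → ε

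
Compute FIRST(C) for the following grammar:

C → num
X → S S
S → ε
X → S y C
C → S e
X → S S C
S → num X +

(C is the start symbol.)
FIRST sets of the other non-terminals involved (by the same procedure, iterated to a fixed point):
  FIRST(S) = { 'num', ε }

From C → num:
  - num is a terminal: add 'num' and stop
From C → S e:
  - S is a non-terminal: add FIRST(S) \ {ε} = { 'num' }
    S is nullable, so continue to the next symbol
  - e is a terminal: add 'e' and stop

Collecting: FIRST(C) = { 'e', 'num' }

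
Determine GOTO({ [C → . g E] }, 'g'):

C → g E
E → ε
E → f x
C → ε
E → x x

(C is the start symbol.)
GOTO(I, 'g') = CLOSURE({ [A → αX.β] : [A → α.Xβ] ∈ I, X = 'g' })

Items with dot before 'g', with the dot advanced:
  [C → . g E] → [C → g . E]
Closure of the advanced items:
  [C → g . E] has the dot before E: add [E → .], [E → . f x], [E → . x x]

GOTO = { [C → g . E], [E → . f x], [E → . x x], [E → .] }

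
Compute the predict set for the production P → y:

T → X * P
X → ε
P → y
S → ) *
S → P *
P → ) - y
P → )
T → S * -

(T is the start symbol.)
PREDICT(P → y) = (FIRST(RHS) \ {ε}) ∪ (FOLLOW(P) if ε ∈ FIRST(RHS), i.e. RHS ⇒* ε)
FIRST(y) = { 'y' }
ε ∉ FIRST(y), so FOLLOW(P) is not added.
PREDICT(P → y) = { 'y' }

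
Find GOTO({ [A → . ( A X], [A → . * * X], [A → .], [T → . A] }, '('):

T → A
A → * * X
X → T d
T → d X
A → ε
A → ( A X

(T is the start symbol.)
GOTO(I, '(') = CLOSURE({ [A → αX.β] : [A → α.Xβ] ∈ I, X = '(' })

Items with dot before '(', with the dot advanced:
  [A → . ( A X] → [A → ( . A X]
Closure of the advanced items:
  [A → ( . A X] has the dot before A: add [A → . * * X], [A → .], [A → . ( A X]

GOTO = { [A → ( . A X], [A → . ( A X], [A → . * * X], [A → .] }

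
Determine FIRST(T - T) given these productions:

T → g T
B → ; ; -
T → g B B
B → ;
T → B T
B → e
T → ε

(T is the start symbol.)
{ '-', ';', 'e', 'g' }

FIRST sets of the non-terminals involved (from the grammar, by fixed-point iteration):
  FIRST(T) = { ';', 'e', 'g', ε }

To compute FIRST(T - T), process the symbols left to right:
Symbol T is a non-terminal. Add FIRST(T) \ {ε} = { ';', 'e', 'g' }
T is nullable (ε ∈ FIRST(T)), continue to the next symbol.
Symbol - is a terminal. Add '-' and stop.
FIRST(T - T) = { '-', ';', 'e', 'g' }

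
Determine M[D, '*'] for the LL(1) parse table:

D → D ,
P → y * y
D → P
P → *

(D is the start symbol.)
To find M[D, '*'], we find productions for D where '*' is in the predict set (PREDICT(N → α) = (FIRST(α) \ {ε}) ∪ (FOLLOW(N) if α ⇒* ε)).

Relevant sets:
  FIRST(D) = { '*', 'y' }
  FIRST(P) = { '*', 'y' }

D → D ,: PREDICT = { '*', 'y' }
  '*' is in predict set, so this production goes in M[D, '*']
D → P: PREDICT = { '*', 'y' }
  '*' is in predict set, so this production goes in M[D, '*']

M[D, '*'] = D → D ,, D → P  (a multiply-defined cell — the grammar is not LL(1))

Answer: D → D ,, D → P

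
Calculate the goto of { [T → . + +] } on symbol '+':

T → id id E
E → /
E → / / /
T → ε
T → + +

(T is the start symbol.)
GOTO(I, '+') = CLOSURE({ [A → αX.β] : [A → α.Xβ] ∈ I, X = '+' })

Items with dot before '+', with the dot advanced:
  [T → . + +] → [T → + . +]
Closure adds nothing (no advanced item has the dot before a non-terminal).

GOTO = { [T → + . +] }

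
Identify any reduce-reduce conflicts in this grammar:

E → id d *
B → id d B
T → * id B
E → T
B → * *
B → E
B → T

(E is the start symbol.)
A reduce-reduce conflict occurs when an LR(0) state has two complete items [A → α .] and [B → β .] — both call for a reduction, and with no lookahead the parser cannot choose between them.

Augment with E' → E and build the canonical LR(0) collection (I0 = CLOSURE({[E' → . E]}), then GOTO on every symbol after a dot until no new states appear). It has 17 states:
  I0: { [E → . T], [E → . id d *], [E' → . E], [T → . * id B] }  — shift
  I1: { [T → * . id B] }  — shift
  I2: { [E' → E .] }  — accept
  I3: { [E → T .] }  — reduce
  I4: { [E → id . d *] }  — shift
  I5: { [E → id d . *] }  — shift
  I6: { [E → id d * .] }  — reduce
  I7: { [B → . * *], [B → . E], [B → . T], [B → . id d B], [E → . T], [E → . id d *], [T → * id . B], [T → . * id B] }  — shift
  I8: { [B → * . *], [T → * . id B] }  — shift
  I9: { [T → * id B .] }  — reduce
  I10: { [B → E .] }  — reduce
  I11: { [B → T .], [E → T .] }  — 2 reduces
  I12: { [B → id . d B], [E → id . d *] }  — shift
  I13: { [B → . * *], [B → . E], [B → . T], [B → . id d B], [B → id d . B], [E → . T], [E → . id d *], [E → id d . *], [T → . * id B] }  — shift
  I14: { [B → * . *], [E → id d * .], [T → * . id B] }  — shift, reduce
  I15: { [B → id d B .] }  — reduce
  I16: { [B → * * .] }  — reduce

I11 contains complete items [B → T .], [E → T .] — reduce-reduce conflict.

Answer: Yes — I11: [B → T .] vs [E → T .]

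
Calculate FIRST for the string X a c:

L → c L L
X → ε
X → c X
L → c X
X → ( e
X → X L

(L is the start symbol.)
FIRST sets of the non-terminals involved (from the grammar, by fixed-point iteration):
  FIRST(X) = { '(', 'c', ε }

To compute FIRST(X a c), process the symbols left to right:
Symbol X is a non-terminal. Add FIRST(X) \ {ε} = { '(', 'c' }
X is nullable (ε ∈ FIRST(X)), continue to the next symbol.
Symbol a is a terminal. Add 'a' and stop.
FIRST(X a c) = { '(', 'a', 'c' }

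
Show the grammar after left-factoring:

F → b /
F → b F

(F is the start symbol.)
F → b F'
F' → /
F' → F

Left-factoring transforms A → αβ₁ | αβ₂ into A → αA' and A' → β₁ | β₂
(α is the longest common prefix among the alternatives). Repeat until
no nonterminal has two alternatives with a common prefix.

Round 1: F has alternatives sharing prefix 'b'. Introduce F': F → b F'
  Add: F' → /
  Add: F' → F

No remaining common prefixes — done.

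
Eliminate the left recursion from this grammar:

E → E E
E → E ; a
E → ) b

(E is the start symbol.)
E is directly left-recursive. The standard transformation for
  A → A α₁ | ... | A α_m | β₁ | ... | β_n
is
  A  → β₁ A' | ... | β_n A'
  A' → α₁ A' | ... | α_m A' | ε

E → ) b becomes E → ) b E'
E → E E becomes E' → E E'
E → E ; a becomes E' → ; a E'
Add E' → ε

Resulting grammar:
E → ) b E'
E' → E E'
E' → ; a E'
E' → ε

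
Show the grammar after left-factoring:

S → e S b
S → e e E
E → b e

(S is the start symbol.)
S → e S'
S' → S b
S' → e E
E → b e

Left-factoring transforms A → αβ₁ | αβ₂ into A → αA' and A' → β₁ | β₂
(α is the longest common prefix among the alternatives). Repeat until
no nonterminal has two alternatives with a common prefix.

Round 1: S has alternatives sharing prefix 'e'. Introduce S': S → e S'
  Add: S' → S b
  Add: S' → e E

No remaining common prefixes — done.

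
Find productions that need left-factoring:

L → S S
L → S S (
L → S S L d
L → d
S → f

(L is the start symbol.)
Left-factoring is needed when two productions for the same non-terminal
share a common prefix on the right-hand side.

Productions for L:
  L → S S
  L → S S (
  L → S S L d
  L → d

Found common prefix 'S S' in productions for L

Answer: Yes, L has productions with common prefix 'S S'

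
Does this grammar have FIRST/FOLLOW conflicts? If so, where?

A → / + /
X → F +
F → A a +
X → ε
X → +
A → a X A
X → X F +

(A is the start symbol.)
Yes. X → F '+' with FOLLOW(X) on { '/', 'a' }; X → X F '+' with FOLLOW(X) on { '/', 'a' }

A FIRST/FOLLOW conflict occurs when a non-terminal N has a nullable alternative N → β (β ⇒* ε) and another alternative N → α with FIRST(α) ∩ FOLLOW(N) ≠ ∅: on such a lookahead the parser cannot decide between expanding α and letting N vanish via β.

Nullable non-terminals: X.
FIRST sets used below: FIRST(F) = { '/', 'a' }, FIRST(X) = { '+', '/', 'a', ε }

X: nullable alternative(s) X → ε; FOLLOW(X) = { '/', 'a' }
  X → F +: FIRST \ {ε} = { '/', 'a' } — overlaps FOLLOW(X) on { '/', 'a' }: CONFLICT
  X → ε: FIRST \ {ε} = { } — this is the only nullable alternative, skip
  X → +: FIRST \ {ε} = { '+' } — disjoint from FOLLOW(X)
  X → X F +: FIRST \ {ε} = { '+', '/', 'a' } — overlaps FOLLOW(X) on { '/', 'a' }: CONFLICT

A, F have no nullable alternative, so no FIRST/FOLLOW check is needed there.

So the grammar has 2 FIRST/FOLLOW conflicts (marked CONFLICT above).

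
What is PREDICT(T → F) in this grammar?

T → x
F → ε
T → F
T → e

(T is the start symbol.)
{ $ }

PREDICT(T → F) = (FIRST(RHS) \ {ε}) ∪ (FOLLOW(T) if ε ∈ FIRST(RHS), i.e. RHS ⇒* ε)
FIRST(F) = { ε }
FIRST(F) = { ε }
ε ∈ FIRST(F) (the right-hand side is nullable), so add FOLLOW(T) = { $ }
PREDICT(T → F) = { $ }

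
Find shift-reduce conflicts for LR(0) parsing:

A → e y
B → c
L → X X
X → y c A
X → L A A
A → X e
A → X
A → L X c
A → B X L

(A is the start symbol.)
A shift-reduce conflict occurs when an LR(0) state has both:
  - a complete (reduce) item [A → α .] (dot at the end), and
  - a shift item [B → β . c γ] (dot before a terminal).

Augment with A' → A and build the canonical LR(0) collection (I0 = CLOSURE({[A' → . A]}), then GOTO on every symbol after a dot until no new states appear). It has 20 states:
  I0: { [A → . B X L], [A → . L X c], [A → . X e], [A → . X], [A → . e y], [A' → . A], [B → . c], [L → . X X], [X → . L A A], [X → . y c A] }  — shift
  I1: { [A' → A .] }  — accept
  I2: { [A → B . X L], [L → . X X], [X → . L A A], [X → . y c A] }  — shift
  I3: { [A → . B X L], [A → . L X c], [A → . X e], [A → . X], [A → . e y], [A → L . X c], [B → . c], [L → . X X], [X → . L A A], [X → . y c A], [X → L . A A] }  — shift
  I4: { [A → X . e], [A → X .], [L → . X X], [L → X . X], [X → . L A A], [X → . y c A] }  — shift, reduce
  I5: { [B → c .] }  — reduce
  I6: { [A → e . y] }  — shift
  I7: { [X → y . c A] }  — shift
  I8: { [A → . B X L], [A → . L X c], [A → . X e], [A → . X], [A → . e y], [B → . c], [L → . X X], [X → . L A A], [X → . y c A], [X → y c . A] }  — shift
  I9: { [X → y c A .] }  — reduce
  I10: { [A → e y .] }  — reduce
  I11: { [A → . B X L], [A → . L X c], [A → . X e], [A → . X], [A → . e y], [B → . c], [L → . X X], [X → . L A A], [X → . y c A], [X → L . A A] }  — shift
  I12: { [L → . X X], [L → X . X], [L → X X .], [X → . L A A], [X → . y c A] }  — shift, reduce
  I13: { [A → X e .] }  — reduce
  I14: { [A → . B X L], [A → . L X c], [A → . X e], [A → . X], [A → . e y], [B → . c], [L → . X X], [X → . L A A], [X → . y c A], [X → L A . A] }  — shift
  I15: { [X → L A A .] }  — reduce
  I16: { [A → L X . c], [A → X . e], [A → X .], [L → . X X], [L → X . X], [X → . L A A], [X → . y c A] }  — shift, reduce
  I17: { [A → L X c .] }  — reduce
  I18: { [A → B X . L], [L → . X X], [L → X . X], [X → . L A A], [X → . y c A] }  — shift
  I19: { [A → . B X L], [A → . L X c], [A → . X e], [A → . X], [A → . e y], [A → B X L .], [B → . c], [L → . X X], [X → . L A A], [X → . y c A], [X → L . A A] }  — shift, reduce

I4 contains reduce item [A → X .] and shift items [A → X . e], [X → . y c A] — shift-reduce conflict.
I12 contains reduce item [L → X X .] and shift item [X → . y c A] — shift-reduce conflict.
I16 contains reduce item [A → X .] and shift items [A → L X . c], [A → X . e], [X → . y c A] — shift-reduce conflict.
I19 contains reduce item [A → B X L .] and shift items [A → . e y], [B → . c], [X → . y c A] — shift-reduce conflict.

Answer: Yes — I4: [A → X .] vs [A → X . e]; I12: [L → X X .] vs [X → . y c A]; I16: [A → X .] vs [A → L X . c]; I19: [A → B X L .] vs [A → . e y]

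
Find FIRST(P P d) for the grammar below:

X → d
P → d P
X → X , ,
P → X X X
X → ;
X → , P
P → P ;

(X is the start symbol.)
{ ',', ';', 'd' }

FIRST sets of the non-terminals involved (from the grammar, by fixed-point iteration):
  FIRST(P) = { ',', ';', 'd' }

To compute FIRST(P P d), process the symbols left to right:
Symbol P is a non-terminal. Add FIRST(P) \ {ε} = { ',', ';', 'd' }
P is not nullable (ε ∉ FIRST(P)), so stop here.
FIRST(P P d) = { ',', ';', 'd' }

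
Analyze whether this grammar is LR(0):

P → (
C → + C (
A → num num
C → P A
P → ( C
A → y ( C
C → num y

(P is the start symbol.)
A grammar is LR(0) if no state in the canonical LR(0) collection has:
  - both a shift item (dot before a terminal) and a complete item (shift-reduce conflict), or
  - two or more complete items (reduce-reduce conflict; the accept item [P' → P .] counts as a complete item here).

Augment with P' → P and build the canonical LR(0) collection (I0 = CLOSURE({[P' → . P]}), then GOTO on every symbol after a dot until no new states appear). It has 16 states:
  I0: { [P → . ( C], [P → . (], [P' → . P] }  — shift
  I1: { [C → . + C (], [C → . P A], [C → . num y], [P → ( . C], [P → ( .], [P → . ( C], [P → . (] }  — shift, reduce
  I2: { [P' → P .] }  — accept
  I3: { [C → + . C (], [C → . + C (], [C → . P A], [C → . num y], [P → . ( C], [P → . (] }  — shift
  I4: { [P → ( C .] }  — reduce
  I5: { [A → . num num], [A → . y ( C], [C → P . A] }  — shift
  I6: { [C → num . y] }  — shift
  I7: { [C → num y .] }  — reduce
  I8: { [C → P A .] }  — reduce
  I9: { [A → num . num] }  — shift
  I10: { [A → y . ( C] }  — shift
  I11: { [A → y ( . C], [C → . + C (], [C → . P A], [C → . num y], [P → . ( C], [P → . (] }  — shift
  I12: { [A → y ( C .] }  — reduce
  I13: { [A → num num .] }  — reduce
  I14: { [C → + C . (] }  — shift
  I15: { [C → + C ( .] }  — reduce

Conflict in state I1:
  Shift-reduce conflict between [P → ( .] and [C → . + C (]
So the grammar is NOT LR(0).

Answer: No. Shift-reduce conflict between [P → ( .] and [C → . + C (]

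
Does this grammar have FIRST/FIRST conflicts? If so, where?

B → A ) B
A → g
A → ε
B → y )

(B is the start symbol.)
A FIRST/FIRST conflict occurs when two productions N → α and N → β for the same non-terminal have FIRST(α) ∩ FIRST(β) ≠ ∅ (with ε ∈ FIRST of a nullable right-hand side, so two nullable alternatives also conflict).

FIRST sets of the non-terminals at (or reachable through a nullable prefix from) the front of some alternative:
  FIRST(A) = { 'g', ε }

Productions for B:
  B → A ) B: FIRST = { ')', 'g' }
  B → y ): FIRST = { 'y' }
Productions for A:
  A → g: FIRST = { 'g' }
  A → ε: FIRST = { ε }

All alternatives of each non-terminal have pairwise disjoint FIRST sets.

Answer: No FIRST/FIRST conflicts.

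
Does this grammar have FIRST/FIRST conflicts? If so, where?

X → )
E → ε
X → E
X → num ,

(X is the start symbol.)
A FIRST/FIRST conflict occurs when two productions N → α and N → β for the same non-terminal have FIRST(α) ∩ FIRST(β) ≠ ∅ (with ε ∈ FIRST of a nullable right-hand side, so two nullable alternatives also conflict).

FIRST sets of the non-terminals at (or reachable through a nullable prefix from) the front of some alternative:
  FIRST(E) = { ε }

Productions for X:
  X → ): FIRST = { ')' }
  X → E: FIRST = { ε }
  X → num ,: FIRST = { 'num' }
E has only one production, so no FIRST/FIRST conflict is possible there.

All alternatives of each non-terminal have pairwise disjoint FIRST sets.

Answer: No FIRST/FIRST conflicts.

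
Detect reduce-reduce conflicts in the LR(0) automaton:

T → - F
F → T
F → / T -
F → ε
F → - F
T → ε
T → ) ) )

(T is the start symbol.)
Augment with T' → T and build the canonical LR(0) collection (I0 = CLOSURE({[T' → . T]}), then GOTO on every symbol after a dot until no new states appear). It has 13 states:
  I0: { [T → . ) ) )], [T → . - F], [T → .], [T' → . T] }  — shift, reduce
  I1: { [T → ) . ) )] }  — shift
  I2: { [F → . - F], [F → . / T -], [F → . T], [F → .], [T → - . F], [T → . ) ) )], [T → . - F], [T → .] }  — shift, 2 reduces
  I3: { [T' → T .] }  — accept
  I4: { [F → - . F], [F → . - F], [F → . / T -], [F → . T], [F → .], [T → - . F], [T → . ) ) )], [T → . - F], [T → .] }  — shift, 2 reduces
  I5: { [F → / . T -], [T → . ) ) )], [T → . - F], [T → .] }  — shift, reduce
  I6: { [T → - F .] }  — reduce
  I7: { [F → T .] }  — reduce
  I8: { [F → / T . -] }  — shift
  I9: { [F → / T - .] }  — reduce
  I10: { [F → - F .], [T → - F .] }  — 2 reduces
  I11: { [T → ) ) . )] }  — shift
  I12: { [T → ) ) ) .] }  — reduce

I2 contains complete items [F → .], [T → .] — reduce-reduce conflict.
I4 contains complete items [F → .], [T → .] — reduce-reduce conflict.
I10 contains complete items [F → - F .], [T → - F .] — reduce-reduce conflict.

Answer: Yes — I2: [F → .] vs [T → .]; I4: [F → .] vs [T → .]; I10: [F → - F .] vs [T → - F .]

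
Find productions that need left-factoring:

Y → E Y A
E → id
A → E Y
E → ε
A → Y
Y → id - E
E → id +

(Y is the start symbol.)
Yes, E has productions with common prefix 'id'

Left-factoring is needed when two productions for the same non-terminal
share a common prefix on the right-hand side.

Productions for Y:
  Y → E Y A
  Y → id - E
Productions for E:
  E → id
  E → ε
  E → id +
Productions for A:
  A → E Y
  A → Y

Found common prefix 'id' in productions for E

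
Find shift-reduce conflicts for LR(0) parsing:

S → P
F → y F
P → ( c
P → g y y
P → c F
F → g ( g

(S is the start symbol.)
No shift-reduce conflicts

A shift-reduce conflict occurs when an LR(0) state has both:
  - a complete (reduce) item [A → α .] (dot at the end), and
  - a shift item [B → β . c γ] (dot before a terminal).

Augment with S' → S and build the canonical LR(0) collection (I0 = CLOSURE({[S' → . S]}), then GOTO on every symbol after a dot until no new states appear). It has 15 states:
  I0: { [P → . ( c], [P → . c F], [P → . g y y], [S → . P], [S' → . S] }  — shift
  I1: { [P → ( . c] }  — shift
  I2: { [S → P .] }  — reduce
  I3: { [S' → S .] }  — accept
  I4: { [F → . g ( g], [F → . y F], [P → c . F] }  — shift
  I5: { [P → g . y y] }  — shift
  I6: { [P → g y . y] }  — shift
  I7: { [P → g y y .] }  — reduce
  I8: { [P → c F .] }  — reduce
  I9: { [F → g . ( g] }  — shift
  I10: { [F → . g ( g], [F → . y F], [F → y . F] }  — shift
  I11: { [F → y F .] }  — reduce
  I12: { [F → g ( . g] }  — shift
  I13: { [F → g ( g .] }  — reduce
  I14: { [P → ( c .] }  — reduce

No state contains both a complete item and a shift item.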